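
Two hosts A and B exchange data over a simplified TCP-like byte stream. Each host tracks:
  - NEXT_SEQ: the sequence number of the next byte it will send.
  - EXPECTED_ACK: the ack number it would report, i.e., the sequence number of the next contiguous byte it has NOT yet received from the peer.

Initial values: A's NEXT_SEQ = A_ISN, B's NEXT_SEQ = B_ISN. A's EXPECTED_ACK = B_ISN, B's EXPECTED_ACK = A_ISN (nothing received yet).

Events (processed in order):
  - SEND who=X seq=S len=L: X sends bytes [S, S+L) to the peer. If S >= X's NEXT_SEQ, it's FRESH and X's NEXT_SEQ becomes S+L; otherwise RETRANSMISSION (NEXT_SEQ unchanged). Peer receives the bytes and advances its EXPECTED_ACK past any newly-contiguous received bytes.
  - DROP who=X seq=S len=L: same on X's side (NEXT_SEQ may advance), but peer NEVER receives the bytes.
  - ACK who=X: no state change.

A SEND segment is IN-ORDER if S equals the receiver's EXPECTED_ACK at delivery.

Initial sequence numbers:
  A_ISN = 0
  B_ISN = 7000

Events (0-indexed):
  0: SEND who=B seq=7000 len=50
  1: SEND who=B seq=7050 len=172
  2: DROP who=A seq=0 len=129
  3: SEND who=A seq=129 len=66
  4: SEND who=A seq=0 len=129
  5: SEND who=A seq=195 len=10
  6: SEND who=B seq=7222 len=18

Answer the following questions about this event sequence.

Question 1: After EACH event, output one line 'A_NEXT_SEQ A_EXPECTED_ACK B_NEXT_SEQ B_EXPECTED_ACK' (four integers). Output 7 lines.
0 7050 7050 0
0 7222 7222 0
129 7222 7222 0
195 7222 7222 0
195 7222 7222 195
205 7222 7222 205
205 7240 7240 205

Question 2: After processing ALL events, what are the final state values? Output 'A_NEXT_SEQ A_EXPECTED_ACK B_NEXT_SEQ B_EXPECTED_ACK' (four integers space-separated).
Answer: 205 7240 7240 205

Derivation:
After event 0: A_seq=0 A_ack=7050 B_seq=7050 B_ack=0
After event 1: A_seq=0 A_ack=7222 B_seq=7222 B_ack=0
After event 2: A_seq=129 A_ack=7222 B_seq=7222 B_ack=0
After event 3: A_seq=195 A_ack=7222 B_seq=7222 B_ack=0
After event 4: A_seq=195 A_ack=7222 B_seq=7222 B_ack=195
After event 5: A_seq=205 A_ack=7222 B_seq=7222 B_ack=205
After event 6: A_seq=205 A_ack=7240 B_seq=7240 B_ack=205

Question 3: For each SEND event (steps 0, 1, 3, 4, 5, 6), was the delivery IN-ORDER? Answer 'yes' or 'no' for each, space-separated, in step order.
Step 0: SEND seq=7000 -> in-order
Step 1: SEND seq=7050 -> in-order
Step 3: SEND seq=129 -> out-of-order
Step 4: SEND seq=0 -> in-order
Step 5: SEND seq=195 -> in-order
Step 6: SEND seq=7222 -> in-order

Answer: yes yes no yes yes yes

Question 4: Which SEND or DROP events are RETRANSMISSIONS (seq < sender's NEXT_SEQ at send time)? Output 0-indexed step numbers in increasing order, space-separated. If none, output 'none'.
Step 0: SEND seq=7000 -> fresh
Step 1: SEND seq=7050 -> fresh
Step 2: DROP seq=0 -> fresh
Step 3: SEND seq=129 -> fresh
Step 4: SEND seq=0 -> retransmit
Step 5: SEND seq=195 -> fresh
Step 6: SEND seq=7222 -> fresh

Answer: 4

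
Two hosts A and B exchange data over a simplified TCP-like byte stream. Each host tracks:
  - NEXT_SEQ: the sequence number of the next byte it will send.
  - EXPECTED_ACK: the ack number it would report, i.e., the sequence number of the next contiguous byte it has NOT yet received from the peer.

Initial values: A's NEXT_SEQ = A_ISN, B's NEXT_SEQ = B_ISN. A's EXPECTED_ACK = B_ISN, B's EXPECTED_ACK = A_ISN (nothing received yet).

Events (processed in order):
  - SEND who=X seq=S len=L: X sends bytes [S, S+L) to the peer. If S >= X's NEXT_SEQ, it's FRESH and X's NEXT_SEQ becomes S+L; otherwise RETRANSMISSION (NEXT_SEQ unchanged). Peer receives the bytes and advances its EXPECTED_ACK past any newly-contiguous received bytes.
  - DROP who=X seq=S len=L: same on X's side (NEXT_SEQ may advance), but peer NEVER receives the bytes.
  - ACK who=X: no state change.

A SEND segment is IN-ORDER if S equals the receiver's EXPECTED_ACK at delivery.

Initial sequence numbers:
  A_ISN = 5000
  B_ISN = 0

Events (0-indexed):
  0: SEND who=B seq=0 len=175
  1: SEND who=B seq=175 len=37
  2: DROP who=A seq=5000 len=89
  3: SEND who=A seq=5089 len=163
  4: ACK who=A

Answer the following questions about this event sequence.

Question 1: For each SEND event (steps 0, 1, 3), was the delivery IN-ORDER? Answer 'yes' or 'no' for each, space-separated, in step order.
Answer: yes yes no

Derivation:
Step 0: SEND seq=0 -> in-order
Step 1: SEND seq=175 -> in-order
Step 3: SEND seq=5089 -> out-of-order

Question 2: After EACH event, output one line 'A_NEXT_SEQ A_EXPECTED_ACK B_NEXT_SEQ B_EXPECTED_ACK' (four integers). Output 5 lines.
5000 175 175 5000
5000 212 212 5000
5089 212 212 5000
5252 212 212 5000
5252 212 212 5000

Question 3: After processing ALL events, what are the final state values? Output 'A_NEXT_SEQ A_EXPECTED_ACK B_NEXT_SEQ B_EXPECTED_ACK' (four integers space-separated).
After event 0: A_seq=5000 A_ack=175 B_seq=175 B_ack=5000
After event 1: A_seq=5000 A_ack=212 B_seq=212 B_ack=5000
After event 2: A_seq=5089 A_ack=212 B_seq=212 B_ack=5000
After event 3: A_seq=5252 A_ack=212 B_seq=212 B_ack=5000
After event 4: A_seq=5252 A_ack=212 B_seq=212 B_ack=5000

Answer: 5252 212 212 5000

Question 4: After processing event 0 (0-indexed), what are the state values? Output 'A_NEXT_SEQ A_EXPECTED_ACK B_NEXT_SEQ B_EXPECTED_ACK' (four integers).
After event 0: A_seq=5000 A_ack=175 B_seq=175 B_ack=5000

5000 175 175 5000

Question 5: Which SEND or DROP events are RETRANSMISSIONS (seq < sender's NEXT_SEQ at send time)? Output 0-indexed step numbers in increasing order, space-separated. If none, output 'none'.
Answer: none

Derivation:
Step 0: SEND seq=0 -> fresh
Step 1: SEND seq=175 -> fresh
Step 2: DROP seq=5000 -> fresh
Step 3: SEND seq=5089 -> fresh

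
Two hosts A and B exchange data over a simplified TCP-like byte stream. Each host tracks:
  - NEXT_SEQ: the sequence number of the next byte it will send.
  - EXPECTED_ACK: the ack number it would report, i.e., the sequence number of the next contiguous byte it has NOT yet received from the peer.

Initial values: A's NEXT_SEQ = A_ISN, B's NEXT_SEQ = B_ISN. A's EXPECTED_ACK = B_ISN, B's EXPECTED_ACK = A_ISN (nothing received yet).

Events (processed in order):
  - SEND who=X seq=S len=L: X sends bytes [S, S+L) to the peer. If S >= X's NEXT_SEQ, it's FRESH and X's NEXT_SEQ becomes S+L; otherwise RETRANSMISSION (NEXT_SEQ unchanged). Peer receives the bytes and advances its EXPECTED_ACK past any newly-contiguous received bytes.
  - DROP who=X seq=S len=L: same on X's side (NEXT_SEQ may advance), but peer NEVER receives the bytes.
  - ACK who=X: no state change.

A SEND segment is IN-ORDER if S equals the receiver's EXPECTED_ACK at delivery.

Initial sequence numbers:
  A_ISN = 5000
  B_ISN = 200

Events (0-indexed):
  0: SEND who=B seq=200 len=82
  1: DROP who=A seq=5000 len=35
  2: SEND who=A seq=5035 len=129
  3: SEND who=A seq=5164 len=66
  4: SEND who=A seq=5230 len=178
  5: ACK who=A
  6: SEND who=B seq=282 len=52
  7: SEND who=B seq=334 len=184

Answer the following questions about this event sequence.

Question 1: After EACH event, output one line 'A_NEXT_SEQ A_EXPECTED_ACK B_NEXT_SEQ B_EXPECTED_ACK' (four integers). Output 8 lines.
5000 282 282 5000
5035 282 282 5000
5164 282 282 5000
5230 282 282 5000
5408 282 282 5000
5408 282 282 5000
5408 334 334 5000
5408 518 518 5000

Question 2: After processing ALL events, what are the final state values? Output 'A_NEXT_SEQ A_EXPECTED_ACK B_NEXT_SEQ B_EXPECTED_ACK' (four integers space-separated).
After event 0: A_seq=5000 A_ack=282 B_seq=282 B_ack=5000
After event 1: A_seq=5035 A_ack=282 B_seq=282 B_ack=5000
After event 2: A_seq=5164 A_ack=282 B_seq=282 B_ack=5000
After event 3: A_seq=5230 A_ack=282 B_seq=282 B_ack=5000
After event 4: A_seq=5408 A_ack=282 B_seq=282 B_ack=5000
After event 5: A_seq=5408 A_ack=282 B_seq=282 B_ack=5000
After event 6: A_seq=5408 A_ack=334 B_seq=334 B_ack=5000
After event 7: A_seq=5408 A_ack=518 B_seq=518 B_ack=5000

Answer: 5408 518 518 5000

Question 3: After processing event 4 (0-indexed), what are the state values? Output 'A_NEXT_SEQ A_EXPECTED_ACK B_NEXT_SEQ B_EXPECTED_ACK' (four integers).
After event 0: A_seq=5000 A_ack=282 B_seq=282 B_ack=5000
After event 1: A_seq=5035 A_ack=282 B_seq=282 B_ack=5000
After event 2: A_seq=5164 A_ack=282 B_seq=282 B_ack=5000
After event 3: A_seq=5230 A_ack=282 B_seq=282 B_ack=5000
After event 4: A_seq=5408 A_ack=282 B_seq=282 B_ack=5000

5408 282 282 5000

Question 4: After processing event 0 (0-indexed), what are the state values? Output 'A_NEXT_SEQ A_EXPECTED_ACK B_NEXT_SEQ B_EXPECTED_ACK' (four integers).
After event 0: A_seq=5000 A_ack=282 B_seq=282 B_ack=5000

5000 282 282 5000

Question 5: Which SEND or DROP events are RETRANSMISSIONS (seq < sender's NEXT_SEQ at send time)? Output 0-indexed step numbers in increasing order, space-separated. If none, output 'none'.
Step 0: SEND seq=200 -> fresh
Step 1: DROP seq=5000 -> fresh
Step 2: SEND seq=5035 -> fresh
Step 3: SEND seq=5164 -> fresh
Step 4: SEND seq=5230 -> fresh
Step 6: SEND seq=282 -> fresh
Step 7: SEND seq=334 -> fresh

Answer: none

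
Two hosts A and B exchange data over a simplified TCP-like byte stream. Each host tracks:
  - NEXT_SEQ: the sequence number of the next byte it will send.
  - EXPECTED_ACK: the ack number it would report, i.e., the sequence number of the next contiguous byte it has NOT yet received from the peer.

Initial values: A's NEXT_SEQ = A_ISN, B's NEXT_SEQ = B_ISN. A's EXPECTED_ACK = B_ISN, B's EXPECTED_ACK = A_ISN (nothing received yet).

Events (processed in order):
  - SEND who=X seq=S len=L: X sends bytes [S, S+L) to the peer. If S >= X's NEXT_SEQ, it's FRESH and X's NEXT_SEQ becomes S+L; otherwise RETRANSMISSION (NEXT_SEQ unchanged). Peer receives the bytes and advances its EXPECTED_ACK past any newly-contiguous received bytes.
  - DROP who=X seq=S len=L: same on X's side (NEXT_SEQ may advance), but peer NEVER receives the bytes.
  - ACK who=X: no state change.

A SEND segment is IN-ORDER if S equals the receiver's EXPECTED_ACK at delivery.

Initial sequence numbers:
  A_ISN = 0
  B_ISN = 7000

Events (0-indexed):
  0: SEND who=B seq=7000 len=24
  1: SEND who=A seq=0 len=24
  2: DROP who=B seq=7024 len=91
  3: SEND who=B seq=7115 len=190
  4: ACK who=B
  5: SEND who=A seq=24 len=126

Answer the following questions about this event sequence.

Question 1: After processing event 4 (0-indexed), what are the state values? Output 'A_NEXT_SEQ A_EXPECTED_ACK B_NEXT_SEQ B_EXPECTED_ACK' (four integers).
After event 0: A_seq=0 A_ack=7024 B_seq=7024 B_ack=0
After event 1: A_seq=24 A_ack=7024 B_seq=7024 B_ack=24
After event 2: A_seq=24 A_ack=7024 B_seq=7115 B_ack=24
After event 3: A_seq=24 A_ack=7024 B_seq=7305 B_ack=24
After event 4: A_seq=24 A_ack=7024 B_seq=7305 B_ack=24

24 7024 7305 24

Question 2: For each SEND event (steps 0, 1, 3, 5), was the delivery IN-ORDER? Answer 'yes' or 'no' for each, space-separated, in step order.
Answer: yes yes no yes

Derivation:
Step 0: SEND seq=7000 -> in-order
Step 1: SEND seq=0 -> in-order
Step 3: SEND seq=7115 -> out-of-order
Step 5: SEND seq=24 -> in-order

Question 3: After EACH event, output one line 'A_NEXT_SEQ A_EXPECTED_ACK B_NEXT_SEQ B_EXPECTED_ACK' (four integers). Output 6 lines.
0 7024 7024 0
24 7024 7024 24
24 7024 7115 24
24 7024 7305 24
24 7024 7305 24
150 7024 7305 150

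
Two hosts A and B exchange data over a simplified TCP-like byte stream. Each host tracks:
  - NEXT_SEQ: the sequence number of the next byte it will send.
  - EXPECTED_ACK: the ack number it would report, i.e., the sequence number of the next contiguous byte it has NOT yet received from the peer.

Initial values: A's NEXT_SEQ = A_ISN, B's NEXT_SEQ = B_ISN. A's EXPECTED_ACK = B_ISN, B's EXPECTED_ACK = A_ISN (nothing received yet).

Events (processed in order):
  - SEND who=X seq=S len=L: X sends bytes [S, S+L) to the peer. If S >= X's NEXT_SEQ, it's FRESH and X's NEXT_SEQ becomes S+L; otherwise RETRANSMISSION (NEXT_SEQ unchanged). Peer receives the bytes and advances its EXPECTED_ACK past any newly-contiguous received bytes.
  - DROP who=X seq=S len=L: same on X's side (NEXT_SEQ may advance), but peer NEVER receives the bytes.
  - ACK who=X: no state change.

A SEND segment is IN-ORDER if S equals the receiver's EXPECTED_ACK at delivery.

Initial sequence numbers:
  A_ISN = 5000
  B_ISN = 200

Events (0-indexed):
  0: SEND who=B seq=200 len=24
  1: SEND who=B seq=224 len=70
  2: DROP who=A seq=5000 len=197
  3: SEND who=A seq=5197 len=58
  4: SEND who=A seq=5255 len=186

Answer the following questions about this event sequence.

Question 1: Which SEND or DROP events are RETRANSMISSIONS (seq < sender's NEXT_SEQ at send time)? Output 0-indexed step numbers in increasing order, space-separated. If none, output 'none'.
Step 0: SEND seq=200 -> fresh
Step 1: SEND seq=224 -> fresh
Step 2: DROP seq=5000 -> fresh
Step 3: SEND seq=5197 -> fresh
Step 4: SEND seq=5255 -> fresh

Answer: none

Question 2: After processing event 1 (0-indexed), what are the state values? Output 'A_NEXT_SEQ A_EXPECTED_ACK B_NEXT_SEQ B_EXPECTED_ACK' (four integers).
After event 0: A_seq=5000 A_ack=224 B_seq=224 B_ack=5000
After event 1: A_seq=5000 A_ack=294 B_seq=294 B_ack=5000

5000 294 294 5000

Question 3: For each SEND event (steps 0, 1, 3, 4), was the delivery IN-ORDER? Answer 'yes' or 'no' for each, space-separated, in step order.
Answer: yes yes no no

Derivation:
Step 0: SEND seq=200 -> in-order
Step 1: SEND seq=224 -> in-order
Step 3: SEND seq=5197 -> out-of-order
Step 4: SEND seq=5255 -> out-of-order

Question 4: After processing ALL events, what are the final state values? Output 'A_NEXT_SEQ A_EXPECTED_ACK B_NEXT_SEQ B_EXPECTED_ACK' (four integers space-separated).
After event 0: A_seq=5000 A_ack=224 B_seq=224 B_ack=5000
After event 1: A_seq=5000 A_ack=294 B_seq=294 B_ack=5000
After event 2: A_seq=5197 A_ack=294 B_seq=294 B_ack=5000
After event 3: A_seq=5255 A_ack=294 B_seq=294 B_ack=5000
After event 4: A_seq=5441 A_ack=294 B_seq=294 B_ack=5000

Answer: 5441 294 294 5000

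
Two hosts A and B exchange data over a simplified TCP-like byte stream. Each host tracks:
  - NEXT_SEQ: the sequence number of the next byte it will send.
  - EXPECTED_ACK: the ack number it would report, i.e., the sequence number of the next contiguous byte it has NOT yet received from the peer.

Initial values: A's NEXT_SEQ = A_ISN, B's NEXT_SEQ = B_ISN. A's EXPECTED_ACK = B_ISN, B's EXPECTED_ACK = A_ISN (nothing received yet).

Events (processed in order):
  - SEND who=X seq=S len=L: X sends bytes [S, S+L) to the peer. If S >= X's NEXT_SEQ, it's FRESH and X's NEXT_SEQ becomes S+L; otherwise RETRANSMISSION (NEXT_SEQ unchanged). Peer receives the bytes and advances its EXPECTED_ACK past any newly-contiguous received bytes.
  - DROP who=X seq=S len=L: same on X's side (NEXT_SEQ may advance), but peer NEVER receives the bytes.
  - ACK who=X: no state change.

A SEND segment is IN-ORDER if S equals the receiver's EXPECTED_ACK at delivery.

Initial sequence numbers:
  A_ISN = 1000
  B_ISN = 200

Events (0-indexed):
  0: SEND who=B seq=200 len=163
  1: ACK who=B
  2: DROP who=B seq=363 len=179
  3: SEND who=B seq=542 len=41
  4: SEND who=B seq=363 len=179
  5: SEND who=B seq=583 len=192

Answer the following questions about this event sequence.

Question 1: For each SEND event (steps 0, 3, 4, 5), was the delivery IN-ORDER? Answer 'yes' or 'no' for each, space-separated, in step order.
Step 0: SEND seq=200 -> in-order
Step 3: SEND seq=542 -> out-of-order
Step 4: SEND seq=363 -> in-order
Step 5: SEND seq=583 -> in-order

Answer: yes no yes yes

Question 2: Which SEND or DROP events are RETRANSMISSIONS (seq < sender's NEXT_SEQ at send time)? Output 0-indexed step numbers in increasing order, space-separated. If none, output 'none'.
Answer: 4

Derivation:
Step 0: SEND seq=200 -> fresh
Step 2: DROP seq=363 -> fresh
Step 3: SEND seq=542 -> fresh
Step 4: SEND seq=363 -> retransmit
Step 5: SEND seq=583 -> fresh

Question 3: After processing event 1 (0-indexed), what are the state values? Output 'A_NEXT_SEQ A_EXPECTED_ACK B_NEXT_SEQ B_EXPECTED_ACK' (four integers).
After event 0: A_seq=1000 A_ack=363 B_seq=363 B_ack=1000
After event 1: A_seq=1000 A_ack=363 B_seq=363 B_ack=1000

1000 363 363 1000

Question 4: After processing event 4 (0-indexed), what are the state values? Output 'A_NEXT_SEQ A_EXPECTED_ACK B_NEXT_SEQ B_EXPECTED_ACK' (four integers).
After event 0: A_seq=1000 A_ack=363 B_seq=363 B_ack=1000
After event 1: A_seq=1000 A_ack=363 B_seq=363 B_ack=1000
After event 2: A_seq=1000 A_ack=363 B_seq=542 B_ack=1000
After event 3: A_seq=1000 A_ack=363 B_seq=583 B_ack=1000
After event 4: A_seq=1000 A_ack=583 B_seq=583 B_ack=1000

1000 583 583 1000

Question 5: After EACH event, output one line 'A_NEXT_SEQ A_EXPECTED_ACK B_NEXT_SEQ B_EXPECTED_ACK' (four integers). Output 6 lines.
1000 363 363 1000
1000 363 363 1000
1000 363 542 1000
1000 363 583 1000
1000 583 583 1000
1000 775 775 1000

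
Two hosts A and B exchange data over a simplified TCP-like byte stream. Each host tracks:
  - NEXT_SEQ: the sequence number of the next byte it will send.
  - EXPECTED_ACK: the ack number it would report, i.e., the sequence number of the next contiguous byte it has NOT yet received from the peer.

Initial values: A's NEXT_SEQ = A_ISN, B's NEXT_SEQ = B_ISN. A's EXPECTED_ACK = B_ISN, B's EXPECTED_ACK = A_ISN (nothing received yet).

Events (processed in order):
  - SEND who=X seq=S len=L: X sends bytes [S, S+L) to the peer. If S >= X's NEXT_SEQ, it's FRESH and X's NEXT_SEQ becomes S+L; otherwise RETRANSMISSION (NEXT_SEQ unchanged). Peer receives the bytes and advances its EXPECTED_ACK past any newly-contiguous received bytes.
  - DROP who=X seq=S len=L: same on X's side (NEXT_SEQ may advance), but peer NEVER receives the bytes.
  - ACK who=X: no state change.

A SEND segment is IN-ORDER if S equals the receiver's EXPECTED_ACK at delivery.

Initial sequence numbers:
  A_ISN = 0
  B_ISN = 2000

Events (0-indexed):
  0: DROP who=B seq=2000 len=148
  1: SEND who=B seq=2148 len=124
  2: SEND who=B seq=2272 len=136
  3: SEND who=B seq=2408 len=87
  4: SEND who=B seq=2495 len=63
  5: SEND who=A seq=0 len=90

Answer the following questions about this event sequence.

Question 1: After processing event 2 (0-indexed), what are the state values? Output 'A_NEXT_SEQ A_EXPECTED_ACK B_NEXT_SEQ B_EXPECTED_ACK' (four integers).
After event 0: A_seq=0 A_ack=2000 B_seq=2148 B_ack=0
After event 1: A_seq=0 A_ack=2000 B_seq=2272 B_ack=0
After event 2: A_seq=0 A_ack=2000 B_seq=2408 B_ack=0

0 2000 2408 0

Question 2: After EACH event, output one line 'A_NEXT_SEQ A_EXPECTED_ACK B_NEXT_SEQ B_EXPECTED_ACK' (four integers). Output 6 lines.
0 2000 2148 0
0 2000 2272 0
0 2000 2408 0
0 2000 2495 0
0 2000 2558 0
90 2000 2558 90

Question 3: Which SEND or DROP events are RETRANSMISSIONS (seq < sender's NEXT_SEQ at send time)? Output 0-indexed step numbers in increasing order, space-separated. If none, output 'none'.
Answer: none

Derivation:
Step 0: DROP seq=2000 -> fresh
Step 1: SEND seq=2148 -> fresh
Step 2: SEND seq=2272 -> fresh
Step 3: SEND seq=2408 -> fresh
Step 4: SEND seq=2495 -> fresh
Step 5: SEND seq=0 -> fresh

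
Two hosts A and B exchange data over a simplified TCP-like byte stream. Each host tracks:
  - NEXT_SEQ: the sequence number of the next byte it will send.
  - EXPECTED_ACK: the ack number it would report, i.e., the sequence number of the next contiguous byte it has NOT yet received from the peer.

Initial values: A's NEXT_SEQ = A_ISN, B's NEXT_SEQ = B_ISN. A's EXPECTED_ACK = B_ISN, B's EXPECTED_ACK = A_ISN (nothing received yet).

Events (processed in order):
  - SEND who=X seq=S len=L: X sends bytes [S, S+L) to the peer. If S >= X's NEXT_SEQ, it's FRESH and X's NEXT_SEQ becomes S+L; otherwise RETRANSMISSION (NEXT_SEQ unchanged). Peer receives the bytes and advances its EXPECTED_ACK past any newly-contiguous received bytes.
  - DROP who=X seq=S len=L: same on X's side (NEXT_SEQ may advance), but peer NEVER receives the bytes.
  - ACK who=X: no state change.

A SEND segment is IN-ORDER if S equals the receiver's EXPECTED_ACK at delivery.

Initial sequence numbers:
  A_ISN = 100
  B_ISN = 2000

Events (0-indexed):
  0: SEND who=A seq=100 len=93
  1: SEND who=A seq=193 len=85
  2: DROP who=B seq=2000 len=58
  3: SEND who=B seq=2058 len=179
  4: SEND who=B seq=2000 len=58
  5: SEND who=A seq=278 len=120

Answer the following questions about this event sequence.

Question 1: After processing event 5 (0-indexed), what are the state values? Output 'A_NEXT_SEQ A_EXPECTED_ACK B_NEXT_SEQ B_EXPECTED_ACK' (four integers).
After event 0: A_seq=193 A_ack=2000 B_seq=2000 B_ack=193
After event 1: A_seq=278 A_ack=2000 B_seq=2000 B_ack=278
After event 2: A_seq=278 A_ack=2000 B_seq=2058 B_ack=278
After event 3: A_seq=278 A_ack=2000 B_seq=2237 B_ack=278
After event 4: A_seq=278 A_ack=2237 B_seq=2237 B_ack=278
After event 5: A_seq=398 A_ack=2237 B_seq=2237 B_ack=398

398 2237 2237 398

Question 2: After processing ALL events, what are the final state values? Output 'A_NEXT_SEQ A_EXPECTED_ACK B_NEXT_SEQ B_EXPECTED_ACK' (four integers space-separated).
Answer: 398 2237 2237 398

Derivation:
After event 0: A_seq=193 A_ack=2000 B_seq=2000 B_ack=193
After event 1: A_seq=278 A_ack=2000 B_seq=2000 B_ack=278
After event 2: A_seq=278 A_ack=2000 B_seq=2058 B_ack=278
After event 3: A_seq=278 A_ack=2000 B_seq=2237 B_ack=278
After event 4: A_seq=278 A_ack=2237 B_seq=2237 B_ack=278
After event 5: A_seq=398 A_ack=2237 B_seq=2237 B_ack=398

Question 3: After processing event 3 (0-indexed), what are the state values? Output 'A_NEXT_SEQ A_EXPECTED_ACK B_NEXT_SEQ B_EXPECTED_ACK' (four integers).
After event 0: A_seq=193 A_ack=2000 B_seq=2000 B_ack=193
After event 1: A_seq=278 A_ack=2000 B_seq=2000 B_ack=278
After event 2: A_seq=278 A_ack=2000 B_seq=2058 B_ack=278
After event 3: A_seq=278 A_ack=2000 B_seq=2237 B_ack=278

278 2000 2237 278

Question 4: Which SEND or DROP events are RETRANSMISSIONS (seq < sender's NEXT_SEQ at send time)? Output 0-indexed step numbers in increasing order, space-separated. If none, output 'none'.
Step 0: SEND seq=100 -> fresh
Step 1: SEND seq=193 -> fresh
Step 2: DROP seq=2000 -> fresh
Step 3: SEND seq=2058 -> fresh
Step 4: SEND seq=2000 -> retransmit
Step 5: SEND seq=278 -> fresh

Answer: 4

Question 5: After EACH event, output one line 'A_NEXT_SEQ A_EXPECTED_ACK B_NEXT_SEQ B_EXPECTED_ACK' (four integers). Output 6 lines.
193 2000 2000 193
278 2000 2000 278
278 2000 2058 278
278 2000 2237 278
278 2237 2237 278
398 2237 2237 398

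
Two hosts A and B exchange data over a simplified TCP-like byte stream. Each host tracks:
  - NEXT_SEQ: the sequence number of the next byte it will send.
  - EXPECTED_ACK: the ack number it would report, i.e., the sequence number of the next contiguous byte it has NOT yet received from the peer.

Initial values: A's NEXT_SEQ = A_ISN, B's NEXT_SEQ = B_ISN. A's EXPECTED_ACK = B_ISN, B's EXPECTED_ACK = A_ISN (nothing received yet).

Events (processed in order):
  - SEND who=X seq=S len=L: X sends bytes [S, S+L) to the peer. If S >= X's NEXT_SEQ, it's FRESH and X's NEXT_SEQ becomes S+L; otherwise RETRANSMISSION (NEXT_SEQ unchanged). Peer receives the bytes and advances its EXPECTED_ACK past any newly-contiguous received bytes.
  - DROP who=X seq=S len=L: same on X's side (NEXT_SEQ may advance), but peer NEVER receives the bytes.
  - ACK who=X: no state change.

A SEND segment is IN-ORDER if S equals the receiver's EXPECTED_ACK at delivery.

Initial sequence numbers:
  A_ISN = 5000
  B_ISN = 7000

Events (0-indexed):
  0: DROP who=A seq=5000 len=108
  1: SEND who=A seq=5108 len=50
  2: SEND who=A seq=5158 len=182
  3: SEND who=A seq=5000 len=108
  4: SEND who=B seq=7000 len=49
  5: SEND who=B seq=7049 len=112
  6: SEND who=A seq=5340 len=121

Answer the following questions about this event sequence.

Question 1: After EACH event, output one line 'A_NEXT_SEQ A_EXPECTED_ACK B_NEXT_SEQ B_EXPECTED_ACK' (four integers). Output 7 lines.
5108 7000 7000 5000
5158 7000 7000 5000
5340 7000 7000 5000
5340 7000 7000 5340
5340 7049 7049 5340
5340 7161 7161 5340
5461 7161 7161 5461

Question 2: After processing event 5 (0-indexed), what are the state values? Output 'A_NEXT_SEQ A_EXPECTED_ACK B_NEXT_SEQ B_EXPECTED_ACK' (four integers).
After event 0: A_seq=5108 A_ack=7000 B_seq=7000 B_ack=5000
After event 1: A_seq=5158 A_ack=7000 B_seq=7000 B_ack=5000
After event 2: A_seq=5340 A_ack=7000 B_seq=7000 B_ack=5000
After event 3: A_seq=5340 A_ack=7000 B_seq=7000 B_ack=5340
After event 4: A_seq=5340 A_ack=7049 B_seq=7049 B_ack=5340
After event 5: A_seq=5340 A_ack=7161 B_seq=7161 B_ack=5340

5340 7161 7161 5340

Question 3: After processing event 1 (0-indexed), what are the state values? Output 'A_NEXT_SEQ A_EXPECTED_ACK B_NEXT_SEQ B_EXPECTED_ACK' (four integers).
After event 0: A_seq=5108 A_ack=7000 B_seq=7000 B_ack=5000
After event 1: A_seq=5158 A_ack=7000 B_seq=7000 B_ack=5000

5158 7000 7000 5000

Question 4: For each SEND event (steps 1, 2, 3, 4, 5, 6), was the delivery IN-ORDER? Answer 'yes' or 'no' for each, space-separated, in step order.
Answer: no no yes yes yes yes

Derivation:
Step 1: SEND seq=5108 -> out-of-order
Step 2: SEND seq=5158 -> out-of-order
Step 3: SEND seq=5000 -> in-order
Step 4: SEND seq=7000 -> in-order
Step 5: SEND seq=7049 -> in-order
Step 6: SEND seq=5340 -> in-order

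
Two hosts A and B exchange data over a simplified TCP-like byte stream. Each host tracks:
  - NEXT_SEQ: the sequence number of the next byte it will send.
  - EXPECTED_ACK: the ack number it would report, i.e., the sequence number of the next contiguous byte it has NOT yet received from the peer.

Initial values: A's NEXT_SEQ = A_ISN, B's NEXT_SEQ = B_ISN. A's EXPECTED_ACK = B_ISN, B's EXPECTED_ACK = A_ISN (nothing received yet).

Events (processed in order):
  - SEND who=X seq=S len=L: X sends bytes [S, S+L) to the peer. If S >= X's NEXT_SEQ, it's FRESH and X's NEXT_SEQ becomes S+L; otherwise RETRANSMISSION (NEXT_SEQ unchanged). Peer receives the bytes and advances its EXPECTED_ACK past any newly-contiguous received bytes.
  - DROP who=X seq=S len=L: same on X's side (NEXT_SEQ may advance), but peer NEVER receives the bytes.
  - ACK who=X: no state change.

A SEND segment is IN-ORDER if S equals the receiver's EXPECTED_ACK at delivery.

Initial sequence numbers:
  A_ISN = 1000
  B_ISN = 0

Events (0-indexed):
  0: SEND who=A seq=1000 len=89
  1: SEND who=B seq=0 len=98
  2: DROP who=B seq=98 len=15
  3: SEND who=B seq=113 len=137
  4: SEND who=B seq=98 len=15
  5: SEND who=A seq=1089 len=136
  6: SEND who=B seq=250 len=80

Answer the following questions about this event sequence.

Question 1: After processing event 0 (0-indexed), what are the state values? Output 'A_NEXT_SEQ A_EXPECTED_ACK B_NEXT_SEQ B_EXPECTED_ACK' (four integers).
After event 0: A_seq=1089 A_ack=0 B_seq=0 B_ack=1089

1089 0 0 1089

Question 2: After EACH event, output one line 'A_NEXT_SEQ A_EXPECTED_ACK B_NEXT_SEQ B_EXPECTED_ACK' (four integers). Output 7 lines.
1089 0 0 1089
1089 98 98 1089
1089 98 113 1089
1089 98 250 1089
1089 250 250 1089
1225 250 250 1225
1225 330 330 1225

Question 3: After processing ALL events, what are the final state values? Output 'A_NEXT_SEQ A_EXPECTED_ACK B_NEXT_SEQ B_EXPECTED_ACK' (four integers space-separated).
After event 0: A_seq=1089 A_ack=0 B_seq=0 B_ack=1089
After event 1: A_seq=1089 A_ack=98 B_seq=98 B_ack=1089
After event 2: A_seq=1089 A_ack=98 B_seq=113 B_ack=1089
After event 3: A_seq=1089 A_ack=98 B_seq=250 B_ack=1089
After event 4: A_seq=1089 A_ack=250 B_seq=250 B_ack=1089
After event 5: A_seq=1225 A_ack=250 B_seq=250 B_ack=1225
After event 6: A_seq=1225 A_ack=330 B_seq=330 B_ack=1225

Answer: 1225 330 330 1225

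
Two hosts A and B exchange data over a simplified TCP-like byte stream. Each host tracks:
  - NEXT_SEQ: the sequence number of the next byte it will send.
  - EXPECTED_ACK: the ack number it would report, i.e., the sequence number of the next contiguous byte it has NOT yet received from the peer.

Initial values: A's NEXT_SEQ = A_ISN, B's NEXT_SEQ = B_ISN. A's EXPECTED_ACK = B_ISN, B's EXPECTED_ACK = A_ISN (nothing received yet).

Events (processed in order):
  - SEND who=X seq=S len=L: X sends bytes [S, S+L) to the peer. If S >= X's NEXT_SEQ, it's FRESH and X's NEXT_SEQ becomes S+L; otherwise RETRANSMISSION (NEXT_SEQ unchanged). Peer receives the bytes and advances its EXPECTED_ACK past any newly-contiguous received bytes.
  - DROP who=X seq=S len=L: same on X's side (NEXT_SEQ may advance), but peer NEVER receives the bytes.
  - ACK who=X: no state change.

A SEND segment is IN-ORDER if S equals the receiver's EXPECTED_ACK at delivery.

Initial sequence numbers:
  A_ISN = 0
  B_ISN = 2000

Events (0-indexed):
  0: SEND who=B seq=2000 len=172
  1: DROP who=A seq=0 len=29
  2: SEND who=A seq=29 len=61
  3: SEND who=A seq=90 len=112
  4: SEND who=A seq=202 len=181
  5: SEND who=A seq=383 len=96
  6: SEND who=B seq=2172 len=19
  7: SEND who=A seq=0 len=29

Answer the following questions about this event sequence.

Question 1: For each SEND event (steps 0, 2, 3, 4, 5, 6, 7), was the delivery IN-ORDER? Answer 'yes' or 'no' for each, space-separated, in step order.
Answer: yes no no no no yes yes

Derivation:
Step 0: SEND seq=2000 -> in-order
Step 2: SEND seq=29 -> out-of-order
Step 3: SEND seq=90 -> out-of-order
Step 4: SEND seq=202 -> out-of-order
Step 5: SEND seq=383 -> out-of-order
Step 6: SEND seq=2172 -> in-order
Step 7: SEND seq=0 -> in-order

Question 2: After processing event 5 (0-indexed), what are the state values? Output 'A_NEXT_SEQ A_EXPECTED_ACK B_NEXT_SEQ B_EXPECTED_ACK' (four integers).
After event 0: A_seq=0 A_ack=2172 B_seq=2172 B_ack=0
After event 1: A_seq=29 A_ack=2172 B_seq=2172 B_ack=0
After event 2: A_seq=90 A_ack=2172 B_seq=2172 B_ack=0
After event 3: A_seq=202 A_ack=2172 B_seq=2172 B_ack=0
After event 4: A_seq=383 A_ack=2172 B_seq=2172 B_ack=0
After event 5: A_seq=479 A_ack=2172 B_seq=2172 B_ack=0

479 2172 2172 0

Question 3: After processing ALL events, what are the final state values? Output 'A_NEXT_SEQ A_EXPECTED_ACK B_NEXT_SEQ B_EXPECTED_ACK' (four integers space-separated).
Answer: 479 2191 2191 479

Derivation:
After event 0: A_seq=0 A_ack=2172 B_seq=2172 B_ack=0
After event 1: A_seq=29 A_ack=2172 B_seq=2172 B_ack=0
After event 2: A_seq=90 A_ack=2172 B_seq=2172 B_ack=0
After event 3: A_seq=202 A_ack=2172 B_seq=2172 B_ack=0
After event 4: A_seq=383 A_ack=2172 B_seq=2172 B_ack=0
After event 5: A_seq=479 A_ack=2172 B_seq=2172 B_ack=0
After event 6: A_seq=479 A_ack=2191 B_seq=2191 B_ack=0
After event 7: A_seq=479 A_ack=2191 B_seq=2191 B_ack=479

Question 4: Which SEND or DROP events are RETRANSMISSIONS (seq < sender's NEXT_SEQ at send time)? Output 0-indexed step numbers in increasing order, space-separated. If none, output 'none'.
Answer: 7

Derivation:
Step 0: SEND seq=2000 -> fresh
Step 1: DROP seq=0 -> fresh
Step 2: SEND seq=29 -> fresh
Step 3: SEND seq=90 -> fresh
Step 4: SEND seq=202 -> fresh
Step 5: SEND seq=383 -> fresh
Step 6: SEND seq=2172 -> fresh
Step 7: SEND seq=0 -> retransmit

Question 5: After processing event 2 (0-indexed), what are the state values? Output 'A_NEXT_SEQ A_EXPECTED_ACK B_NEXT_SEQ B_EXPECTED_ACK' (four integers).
After event 0: A_seq=0 A_ack=2172 B_seq=2172 B_ack=0
After event 1: A_seq=29 A_ack=2172 B_seq=2172 B_ack=0
After event 2: A_seq=90 A_ack=2172 B_seq=2172 B_ack=0

90 2172 2172 0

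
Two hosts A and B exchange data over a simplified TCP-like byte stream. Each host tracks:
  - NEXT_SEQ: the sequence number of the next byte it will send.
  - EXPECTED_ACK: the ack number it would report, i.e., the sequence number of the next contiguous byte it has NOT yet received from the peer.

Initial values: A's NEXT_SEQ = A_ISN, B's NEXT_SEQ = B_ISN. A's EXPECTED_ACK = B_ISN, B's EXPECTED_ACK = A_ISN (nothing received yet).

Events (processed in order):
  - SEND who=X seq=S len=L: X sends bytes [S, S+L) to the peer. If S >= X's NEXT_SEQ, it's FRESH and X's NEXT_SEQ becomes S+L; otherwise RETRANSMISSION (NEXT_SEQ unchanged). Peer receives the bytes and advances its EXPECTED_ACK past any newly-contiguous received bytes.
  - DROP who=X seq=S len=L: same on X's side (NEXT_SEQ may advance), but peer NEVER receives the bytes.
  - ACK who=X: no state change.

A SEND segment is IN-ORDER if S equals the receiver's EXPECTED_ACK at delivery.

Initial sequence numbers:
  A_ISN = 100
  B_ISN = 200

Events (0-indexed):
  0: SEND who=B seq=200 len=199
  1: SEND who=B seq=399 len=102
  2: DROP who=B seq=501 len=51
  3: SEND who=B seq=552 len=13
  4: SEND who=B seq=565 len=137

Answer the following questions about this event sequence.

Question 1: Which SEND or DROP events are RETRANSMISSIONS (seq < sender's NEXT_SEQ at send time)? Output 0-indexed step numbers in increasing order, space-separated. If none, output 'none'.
Step 0: SEND seq=200 -> fresh
Step 1: SEND seq=399 -> fresh
Step 2: DROP seq=501 -> fresh
Step 3: SEND seq=552 -> fresh
Step 4: SEND seq=565 -> fresh

Answer: none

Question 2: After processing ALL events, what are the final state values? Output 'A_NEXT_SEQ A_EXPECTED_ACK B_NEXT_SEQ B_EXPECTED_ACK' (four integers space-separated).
Answer: 100 501 702 100

Derivation:
After event 0: A_seq=100 A_ack=399 B_seq=399 B_ack=100
After event 1: A_seq=100 A_ack=501 B_seq=501 B_ack=100
After event 2: A_seq=100 A_ack=501 B_seq=552 B_ack=100
After event 3: A_seq=100 A_ack=501 B_seq=565 B_ack=100
After event 4: A_seq=100 A_ack=501 B_seq=702 B_ack=100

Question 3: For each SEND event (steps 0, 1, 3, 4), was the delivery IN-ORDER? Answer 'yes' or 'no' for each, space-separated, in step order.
Answer: yes yes no no

Derivation:
Step 0: SEND seq=200 -> in-order
Step 1: SEND seq=399 -> in-order
Step 3: SEND seq=552 -> out-of-order
Step 4: SEND seq=565 -> out-of-order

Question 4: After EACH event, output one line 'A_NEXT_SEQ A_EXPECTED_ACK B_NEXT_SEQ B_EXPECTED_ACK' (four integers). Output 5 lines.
100 399 399 100
100 501 501 100
100 501 552 100
100 501 565 100
100 501 702 100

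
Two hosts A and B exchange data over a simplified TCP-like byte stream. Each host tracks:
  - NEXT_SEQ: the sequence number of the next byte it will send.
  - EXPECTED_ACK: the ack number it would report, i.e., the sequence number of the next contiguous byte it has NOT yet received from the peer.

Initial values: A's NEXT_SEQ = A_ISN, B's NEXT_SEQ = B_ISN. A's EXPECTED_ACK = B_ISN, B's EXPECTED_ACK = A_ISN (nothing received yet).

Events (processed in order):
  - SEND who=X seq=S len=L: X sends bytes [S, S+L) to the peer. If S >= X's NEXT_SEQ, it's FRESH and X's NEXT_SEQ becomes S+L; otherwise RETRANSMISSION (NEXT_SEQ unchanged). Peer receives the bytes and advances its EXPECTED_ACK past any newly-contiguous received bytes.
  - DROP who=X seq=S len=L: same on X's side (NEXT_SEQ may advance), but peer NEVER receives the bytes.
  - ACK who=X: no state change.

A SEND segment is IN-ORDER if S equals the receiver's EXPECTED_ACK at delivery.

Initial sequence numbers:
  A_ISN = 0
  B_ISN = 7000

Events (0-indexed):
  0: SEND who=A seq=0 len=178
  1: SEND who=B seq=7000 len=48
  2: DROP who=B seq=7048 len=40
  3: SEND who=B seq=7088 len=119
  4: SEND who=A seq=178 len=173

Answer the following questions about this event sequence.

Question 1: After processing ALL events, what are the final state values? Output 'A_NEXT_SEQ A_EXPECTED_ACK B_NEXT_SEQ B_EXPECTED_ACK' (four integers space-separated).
Answer: 351 7048 7207 351

Derivation:
After event 0: A_seq=178 A_ack=7000 B_seq=7000 B_ack=178
After event 1: A_seq=178 A_ack=7048 B_seq=7048 B_ack=178
After event 2: A_seq=178 A_ack=7048 B_seq=7088 B_ack=178
After event 3: A_seq=178 A_ack=7048 B_seq=7207 B_ack=178
After event 4: A_seq=351 A_ack=7048 B_seq=7207 B_ack=351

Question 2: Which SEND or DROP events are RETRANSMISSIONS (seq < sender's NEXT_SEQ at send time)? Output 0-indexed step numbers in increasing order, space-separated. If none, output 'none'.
Answer: none

Derivation:
Step 0: SEND seq=0 -> fresh
Step 1: SEND seq=7000 -> fresh
Step 2: DROP seq=7048 -> fresh
Step 3: SEND seq=7088 -> fresh
Step 4: SEND seq=178 -> fresh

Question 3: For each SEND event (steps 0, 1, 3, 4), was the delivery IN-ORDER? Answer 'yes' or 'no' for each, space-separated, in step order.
Step 0: SEND seq=0 -> in-order
Step 1: SEND seq=7000 -> in-order
Step 3: SEND seq=7088 -> out-of-order
Step 4: SEND seq=178 -> in-order

Answer: yes yes no yes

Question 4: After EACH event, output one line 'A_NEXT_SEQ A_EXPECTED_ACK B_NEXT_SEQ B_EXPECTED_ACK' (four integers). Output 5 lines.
178 7000 7000 178
178 7048 7048 178
178 7048 7088 178
178 7048 7207 178
351 7048 7207 351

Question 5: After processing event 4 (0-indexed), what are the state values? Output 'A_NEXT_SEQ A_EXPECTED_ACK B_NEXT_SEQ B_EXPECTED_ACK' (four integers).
After event 0: A_seq=178 A_ack=7000 B_seq=7000 B_ack=178
After event 1: A_seq=178 A_ack=7048 B_seq=7048 B_ack=178
After event 2: A_seq=178 A_ack=7048 B_seq=7088 B_ack=178
After event 3: A_seq=178 A_ack=7048 B_seq=7207 B_ack=178
After event 4: A_seq=351 A_ack=7048 B_seq=7207 B_ack=351

351 7048 7207 351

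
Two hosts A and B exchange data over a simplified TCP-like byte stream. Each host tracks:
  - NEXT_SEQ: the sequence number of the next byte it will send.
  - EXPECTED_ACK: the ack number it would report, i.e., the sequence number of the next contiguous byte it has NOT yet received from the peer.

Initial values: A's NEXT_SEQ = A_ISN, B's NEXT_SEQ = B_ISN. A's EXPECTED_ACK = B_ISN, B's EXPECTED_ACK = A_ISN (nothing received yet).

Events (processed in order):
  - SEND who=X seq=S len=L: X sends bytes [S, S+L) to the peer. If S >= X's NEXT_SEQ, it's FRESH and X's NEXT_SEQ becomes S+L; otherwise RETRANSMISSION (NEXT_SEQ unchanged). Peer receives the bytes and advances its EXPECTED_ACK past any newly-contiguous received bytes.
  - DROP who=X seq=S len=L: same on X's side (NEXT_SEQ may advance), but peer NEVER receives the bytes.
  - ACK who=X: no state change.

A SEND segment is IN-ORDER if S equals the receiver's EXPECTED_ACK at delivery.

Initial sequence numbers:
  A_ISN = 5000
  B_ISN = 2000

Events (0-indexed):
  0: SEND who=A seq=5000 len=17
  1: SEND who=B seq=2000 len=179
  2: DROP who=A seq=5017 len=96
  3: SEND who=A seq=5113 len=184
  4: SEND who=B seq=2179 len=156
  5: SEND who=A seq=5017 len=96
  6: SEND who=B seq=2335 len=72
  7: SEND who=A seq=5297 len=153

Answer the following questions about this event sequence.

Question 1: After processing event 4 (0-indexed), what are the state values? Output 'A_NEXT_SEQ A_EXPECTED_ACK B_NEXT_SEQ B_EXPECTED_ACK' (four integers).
After event 0: A_seq=5017 A_ack=2000 B_seq=2000 B_ack=5017
After event 1: A_seq=5017 A_ack=2179 B_seq=2179 B_ack=5017
After event 2: A_seq=5113 A_ack=2179 B_seq=2179 B_ack=5017
After event 3: A_seq=5297 A_ack=2179 B_seq=2179 B_ack=5017
After event 4: A_seq=5297 A_ack=2335 B_seq=2335 B_ack=5017

5297 2335 2335 5017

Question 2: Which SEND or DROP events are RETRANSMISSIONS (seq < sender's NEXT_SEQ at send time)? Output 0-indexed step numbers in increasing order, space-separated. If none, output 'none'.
Step 0: SEND seq=5000 -> fresh
Step 1: SEND seq=2000 -> fresh
Step 2: DROP seq=5017 -> fresh
Step 3: SEND seq=5113 -> fresh
Step 4: SEND seq=2179 -> fresh
Step 5: SEND seq=5017 -> retransmit
Step 6: SEND seq=2335 -> fresh
Step 7: SEND seq=5297 -> fresh

Answer: 5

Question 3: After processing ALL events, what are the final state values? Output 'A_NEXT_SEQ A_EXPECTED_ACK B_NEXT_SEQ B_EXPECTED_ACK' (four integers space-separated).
Answer: 5450 2407 2407 5450

Derivation:
After event 0: A_seq=5017 A_ack=2000 B_seq=2000 B_ack=5017
After event 1: A_seq=5017 A_ack=2179 B_seq=2179 B_ack=5017
After event 2: A_seq=5113 A_ack=2179 B_seq=2179 B_ack=5017
After event 3: A_seq=5297 A_ack=2179 B_seq=2179 B_ack=5017
After event 4: A_seq=5297 A_ack=2335 B_seq=2335 B_ack=5017
After event 5: A_seq=5297 A_ack=2335 B_seq=2335 B_ack=5297
After event 6: A_seq=5297 A_ack=2407 B_seq=2407 B_ack=5297
After event 7: A_seq=5450 A_ack=2407 B_seq=2407 B_ack=5450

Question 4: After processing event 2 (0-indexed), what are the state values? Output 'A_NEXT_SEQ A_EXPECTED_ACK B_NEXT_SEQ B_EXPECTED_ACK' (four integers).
After event 0: A_seq=5017 A_ack=2000 B_seq=2000 B_ack=5017
After event 1: A_seq=5017 A_ack=2179 B_seq=2179 B_ack=5017
After event 2: A_seq=5113 A_ack=2179 B_seq=2179 B_ack=5017

5113 2179 2179 5017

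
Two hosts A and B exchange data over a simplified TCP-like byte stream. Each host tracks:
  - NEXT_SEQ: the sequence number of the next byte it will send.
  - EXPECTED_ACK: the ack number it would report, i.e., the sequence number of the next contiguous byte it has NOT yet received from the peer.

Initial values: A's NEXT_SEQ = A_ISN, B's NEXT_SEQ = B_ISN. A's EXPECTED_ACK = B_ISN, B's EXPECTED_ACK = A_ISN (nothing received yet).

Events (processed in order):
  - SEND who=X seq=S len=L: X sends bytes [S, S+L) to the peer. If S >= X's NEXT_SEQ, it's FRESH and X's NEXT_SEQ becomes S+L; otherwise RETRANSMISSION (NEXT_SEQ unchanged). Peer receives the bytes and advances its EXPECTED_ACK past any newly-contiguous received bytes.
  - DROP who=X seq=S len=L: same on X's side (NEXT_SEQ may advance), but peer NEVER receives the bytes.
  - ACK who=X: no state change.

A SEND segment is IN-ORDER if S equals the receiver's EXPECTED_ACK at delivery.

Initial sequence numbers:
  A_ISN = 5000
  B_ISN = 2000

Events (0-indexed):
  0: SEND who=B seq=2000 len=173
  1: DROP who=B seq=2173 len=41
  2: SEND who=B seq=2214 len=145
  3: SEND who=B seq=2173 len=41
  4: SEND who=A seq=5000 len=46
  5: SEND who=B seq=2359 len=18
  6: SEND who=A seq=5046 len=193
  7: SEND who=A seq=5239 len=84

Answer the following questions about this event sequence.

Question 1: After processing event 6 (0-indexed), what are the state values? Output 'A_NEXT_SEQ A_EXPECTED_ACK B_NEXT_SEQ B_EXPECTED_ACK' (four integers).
After event 0: A_seq=5000 A_ack=2173 B_seq=2173 B_ack=5000
After event 1: A_seq=5000 A_ack=2173 B_seq=2214 B_ack=5000
After event 2: A_seq=5000 A_ack=2173 B_seq=2359 B_ack=5000
After event 3: A_seq=5000 A_ack=2359 B_seq=2359 B_ack=5000
After event 4: A_seq=5046 A_ack=2359 B_seq=2359 B_ack=5046
After event 5: A_seq=5046 A_ack=2377 B_seq=2377 B_ack=5046
After event 6: A_seq=5239 A_ack=2377 B_seq=2377 B_ack=5239

5239 2377 2377 5239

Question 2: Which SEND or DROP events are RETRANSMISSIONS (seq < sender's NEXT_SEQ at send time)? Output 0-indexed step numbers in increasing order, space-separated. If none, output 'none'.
Answer: 3

Derivation:
Step 0: SEND seq=2000 -> fresh
Step 1: DROP seq=2173 -> fresh
Step 2: SEND seq=2214 -> fresh
Step 3: SEND seq=2173 -> retransmit
Step 4: SEND seq=5000 -> fresh
Step 5: SEND seq=2359 -> fresh
Step 6: SEND seq=5046 -> fresh
Step 7: SEND seq=5239 -> fresh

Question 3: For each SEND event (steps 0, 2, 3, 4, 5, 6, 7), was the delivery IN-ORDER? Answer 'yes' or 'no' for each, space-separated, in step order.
Step 0: SEND seq=2000 -> in-order
Step 2: SEND seq=2214 -> out-of-order
Step 3: SEND seq=2173 -> in-order
Step 4: SEND seq=5000 -> in-order
Step 5: SEND seq=2359 -> in-order
Step 6: SEND seq=5046 -> in-order
Step 7: SEND seq=5239 -> in-order

Answer: yes no yes yes yes yes yes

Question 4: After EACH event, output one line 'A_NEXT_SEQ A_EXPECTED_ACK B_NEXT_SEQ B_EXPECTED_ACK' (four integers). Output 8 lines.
5000 2173 2173 5000
5000 2173 2214 5000
5000 2173 2359 5000
5000 2359 2359 5000
5046 2359 2359 5046
5046 2377 2377 5046
5239 2377 2377 5239
5323 2377 2377 5323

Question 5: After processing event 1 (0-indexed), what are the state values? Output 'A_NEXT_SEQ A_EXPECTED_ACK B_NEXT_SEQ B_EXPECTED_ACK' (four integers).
After event 0: A_seq=5000 A_ack=2173 B_seq=2173 B_ack=5000
After event 1: A_seq=5000 A_ack=2173 B_seq=2214 B_ack=5000

5000 2173 2214 5000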